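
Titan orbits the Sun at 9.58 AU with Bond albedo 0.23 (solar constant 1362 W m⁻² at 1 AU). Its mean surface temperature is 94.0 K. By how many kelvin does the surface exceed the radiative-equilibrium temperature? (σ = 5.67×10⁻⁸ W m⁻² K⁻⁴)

ΔT ≈ 9.7 K

S = 1362/9.58² = 14.84 W m⁻².
T_eq = [S(1−A)/(4σ)]^(1/4) = [14.84×0.77/(4×5.67×10⁻⁸)]^(1/4) = 84.3 K.
ΔT = T_surf − T_eq = 94 − 84.3.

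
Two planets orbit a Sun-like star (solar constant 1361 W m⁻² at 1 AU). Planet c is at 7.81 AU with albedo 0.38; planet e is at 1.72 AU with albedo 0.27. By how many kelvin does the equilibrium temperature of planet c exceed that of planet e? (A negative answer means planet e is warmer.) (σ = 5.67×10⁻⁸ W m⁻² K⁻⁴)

ΔT ≈ -107.8 K

T_eq = [S₀(1−A)/(4σd²)]^(1/4), so T ∝ (1−A)^(1/4) / √d.
T₁ = [1361×0.62/(4×5.67×10⁻⁸×7.81²)]^(1/4) = 88.37 K.
T₂ = [1361×0.73/(4×5.67×10⁻⁸×1.72²)]^(1/4) = 196.16 K.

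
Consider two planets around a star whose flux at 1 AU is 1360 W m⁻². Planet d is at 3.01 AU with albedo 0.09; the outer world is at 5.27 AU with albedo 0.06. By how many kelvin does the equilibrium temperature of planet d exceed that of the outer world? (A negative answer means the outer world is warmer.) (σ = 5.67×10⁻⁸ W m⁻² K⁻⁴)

ΔT ≈ 37.3 K

T_eq = [S₀(1−A)/(4σd²)]^(1/4), so T ∝ (1−A)^(1/4) / √d.
T₁ = [1360×0.91/(4×5.67×10⁻⁸×3.01²)]^(1/4) = 156.66 K.
T₂ = [1360×0.94/(4×5.67×10⁻⁸×5.27²)]^(1/4) = 119.36 K.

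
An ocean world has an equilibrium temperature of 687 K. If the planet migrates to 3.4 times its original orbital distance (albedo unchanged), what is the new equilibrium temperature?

T_eq ∝ L^(1/4) · d^(−1/2).
T′ = 687 / 3.4^(1/2) = 373 K.

T_eq ≈ 373 K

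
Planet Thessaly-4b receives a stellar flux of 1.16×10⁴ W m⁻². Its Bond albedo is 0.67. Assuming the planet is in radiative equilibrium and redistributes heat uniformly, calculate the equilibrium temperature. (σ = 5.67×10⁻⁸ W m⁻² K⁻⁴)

T_eq ≈ 360 K

Energy balance: absorbed = emitted ⇒ πR²·S(1−A) = 4πR²·σT_eq⁴, so T_eq⁴ = S(1−A)/(4σ).
T_eq = [1.16×10⁴ × 0.33 / (4 × 5.67×10⁻⁸)]^(1/4) = (1.69×10¹⁰)^(1/4) = 360 K.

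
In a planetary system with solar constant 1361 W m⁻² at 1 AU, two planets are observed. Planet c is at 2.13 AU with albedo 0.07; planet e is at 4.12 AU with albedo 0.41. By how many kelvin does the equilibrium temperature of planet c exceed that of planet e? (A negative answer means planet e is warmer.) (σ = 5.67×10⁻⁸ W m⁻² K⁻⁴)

ΔT ≈ 67.1 K

T_eq = [S₀(1−A)/(4σd²)]^(1/4), so T ∝ (1−A)^(1/4) / √d.
T₁ = [1361×0.93/(4×5.67×10⁻⁸×2.13²)]^(1/4) = 187.28 K.
T₂ = [1361×0.59/(4×5.67×10⁻⁸×4.12²)]^(1/4) = 120.18 K.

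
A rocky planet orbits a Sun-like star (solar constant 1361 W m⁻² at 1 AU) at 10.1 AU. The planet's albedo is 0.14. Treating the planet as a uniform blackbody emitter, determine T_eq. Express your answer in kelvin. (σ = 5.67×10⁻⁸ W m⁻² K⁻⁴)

Flux at 10.1 AU: S = 1361/10.1² = 13.3 W m⁻².
Energy balance: absorbed = emitted ⇒ πR²·S(1−A) = 4πR²·σT_eq⁴, so T_eq⁴ = S(1−A)/(4σ).
T_eq = [13.3 × 0.86 / (4 × 5.67×10⁻⁸)]^(1/4) = (5.06×10⁷)^(1/4) = 84.3 K.

T_eq ≈ 84.3 K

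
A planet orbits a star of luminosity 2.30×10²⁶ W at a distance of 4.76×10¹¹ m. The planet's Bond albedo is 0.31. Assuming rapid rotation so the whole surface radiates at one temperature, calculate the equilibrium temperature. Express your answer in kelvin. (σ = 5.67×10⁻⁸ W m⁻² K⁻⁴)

T_eq ≈ 125 K

Flux: S = L/(4πd²) = 2.30×10²⁶/(4π×(4.76×10¹¹)²) = 80.8 W m⁻².
Energy balance: absorbed = emitted ⇒ πR²·S(1−A) = 4πR²·σT_eq⁴, so T_eq⁴ = S(1−A)/(4σ).
T_eq = [80.8 × 0.69 / (4 × 5.67×10⁻⁸)]^(1/4) = (2.46×10⁸)^(1/4) = 125 K.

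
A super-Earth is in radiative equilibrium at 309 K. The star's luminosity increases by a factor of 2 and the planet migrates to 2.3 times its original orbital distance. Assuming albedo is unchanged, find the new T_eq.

T_eq ∝ L^(1/4) · d^(−1/2).
T′ = 309 × 2^(1/4) / 2.3^(1/2) = 242 K.

T_eq ≈ 242 K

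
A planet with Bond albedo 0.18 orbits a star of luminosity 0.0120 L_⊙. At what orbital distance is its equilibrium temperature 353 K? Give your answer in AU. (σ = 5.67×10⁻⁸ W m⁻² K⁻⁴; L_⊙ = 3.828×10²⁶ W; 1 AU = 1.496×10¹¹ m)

d ≈ 0.0617 AU

L = 0.0120 × 3.828×10²⁶ = 4.59×10²⁴ W.
From T_eq⁴ = L(1−A)/(16πσd²): d = √[L(1−A)/(16πσT_eq⁴)].
d = √[4.59×10²⁴ × 0.82 / (16π × 5.67×10⁻⁸ × (353)⁴)] = 9.23×10⁹ m = 0.0617 AU.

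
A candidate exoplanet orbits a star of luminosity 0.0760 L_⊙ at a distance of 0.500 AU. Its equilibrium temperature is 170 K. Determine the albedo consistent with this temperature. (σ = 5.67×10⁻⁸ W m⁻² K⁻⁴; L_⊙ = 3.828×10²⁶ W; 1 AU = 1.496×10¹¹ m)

A ≈ 0.54

d = 0.500 AU = 7.48×10¹⁰ m.
L = 0.0760 × 3.828×10²⁶ = 2.91×10²⁵ W.
Flux: S = L/(4πd²) = 2.91×10²⁵/(4π×(7.48×10¹⁰)²) = 414 W m⁻².
From T_eq⁴ = S(1−A)/(4σ): 1−A = 4σT_eq⁴/S.
1−A = 4 × 5.67×10⁻⁸ × (170)⁴ / 414 = 0.458.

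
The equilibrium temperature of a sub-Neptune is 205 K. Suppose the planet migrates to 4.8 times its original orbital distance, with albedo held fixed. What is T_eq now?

T_eq ≈ 93.6 K

T_eq ∝ L^(1/4) · d^(−1/2).
T′ = 205 / 4.8^(1/2) = 93.6 K.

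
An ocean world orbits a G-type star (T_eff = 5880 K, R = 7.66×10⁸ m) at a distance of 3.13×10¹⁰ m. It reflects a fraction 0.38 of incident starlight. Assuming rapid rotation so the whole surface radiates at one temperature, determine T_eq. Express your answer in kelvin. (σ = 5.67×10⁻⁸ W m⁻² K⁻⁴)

T_eq ≈ 577 K

L = 4πR_⋆²σT_⋆⁴ = 4π(7.66×10⁸)² × 5.67×10⁻⁸ × (5880)⁴ = 5.00×10²⁶ W.
S = L/(4πd²) = 4.06×10⁴ W m⁻².
Energy balance: absorbed = emitted ⇒ πR²·S(1−A) = 4πR²·σT_eq⁴, so T_eq⁴ = S(1−A)/(4σ).
T_eq = [4.06×10⁴ × 0.62 / (4 × 5.67×10⁻⁸)]^(1/4) = (1.11×10¹¹)^(1/4) = 577 K.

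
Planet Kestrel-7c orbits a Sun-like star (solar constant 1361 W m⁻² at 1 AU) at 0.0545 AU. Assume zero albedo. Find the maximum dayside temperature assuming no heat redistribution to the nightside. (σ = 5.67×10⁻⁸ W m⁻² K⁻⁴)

T_ss ≈ 1690 K

Flux at 0.0545 AU: S = 1361/0.0545² = 4.58×10⁵ W m⁻².
With no redistribution each surface element balances locally: S(1−A) = σT⁴.
T = [4.58×10⁵ × 1.00 / 5.67×10⁻⁸]^(1/4) = (8.08×10¹²)^(1/4) = 1690 K.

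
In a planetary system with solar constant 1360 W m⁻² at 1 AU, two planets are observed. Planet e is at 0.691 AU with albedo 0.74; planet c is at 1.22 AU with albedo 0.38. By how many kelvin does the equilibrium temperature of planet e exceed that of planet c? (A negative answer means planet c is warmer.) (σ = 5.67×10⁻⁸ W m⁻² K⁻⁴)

ΔT ≈ 15.5 K

T_eq = [S₀(1−A)/(4σd²)]^(1/4), so T ∝ (1−A)^(1/4) / √d.
T₁ = [1360×0.26/(4×5.67×10⁻⁸×0.691²)]^(1/4) = 239.04 K.
T₂ = [1360×0.62/(4×5.67×10⁻⁸×1.22²)]^(1/4) = 223.56 K.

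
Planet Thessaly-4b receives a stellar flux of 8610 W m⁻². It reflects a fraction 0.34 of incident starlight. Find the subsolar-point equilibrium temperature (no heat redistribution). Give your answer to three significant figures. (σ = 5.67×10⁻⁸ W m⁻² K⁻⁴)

T_ss ≈ 563 K

At the subsolar point the surface absorbs S(1−A) and emits σT⁴ per unit area — no factor of 4, since only the local patch is in balance.
T = [8610 × 0.66 / 5.67×10⁻⁸]^(1/4) = (1.00×10¹¹)^(1/4) = 563 K.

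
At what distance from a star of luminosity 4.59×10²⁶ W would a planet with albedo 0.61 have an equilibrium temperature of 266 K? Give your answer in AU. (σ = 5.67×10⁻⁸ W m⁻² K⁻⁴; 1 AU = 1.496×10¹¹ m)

From T_eq⁴ = L(1−A)/(16πσd²): d = √[L(1−A)/(16πσT_eq⁴)].
d = √[4.59×10²⁶ × 0.39 / (16π × 5.67×10⁻⁸ × (266)⁴)] = 1.12×10¹¹ m = 0.749 AU.

d ≈ 0.749 AU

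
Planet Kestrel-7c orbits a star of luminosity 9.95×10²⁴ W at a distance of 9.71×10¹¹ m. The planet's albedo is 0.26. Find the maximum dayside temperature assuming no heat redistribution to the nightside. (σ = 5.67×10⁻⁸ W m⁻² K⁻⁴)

T_ss ≈ 57.5 K

Flux: S = L/(4πd²) = 9.95×10²⁴/(4π×(9.71×10¹¹)²) = 0.840 W m⁻².
With no redistribution each surface element balances locally: S(1−A) = σT⁴.
T = [0.840 × 0.74 / 5.67×10⁻⁸]^(1/4) = (1.10×10⁷)^(1/4) = 57.5 K.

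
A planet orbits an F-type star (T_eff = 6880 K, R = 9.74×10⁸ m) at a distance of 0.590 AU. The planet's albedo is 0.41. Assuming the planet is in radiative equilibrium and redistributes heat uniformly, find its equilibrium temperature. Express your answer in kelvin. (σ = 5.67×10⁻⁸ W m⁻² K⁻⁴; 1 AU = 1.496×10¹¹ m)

d = 0.590 AU = 8.83×10¹⁰ m.
L = 4πR_⋆²σT_⋆⁴ = 4π(9.74×10⁸)² × 5.67×10⁻⁸ × (6880)⁴ = 1.51×10²⁷ W.
S = L/(4πd²) = 1.55×10⁴ W m⁻².
Energy balance: absorbed = emitted ⇒ πR²·S(1−A) = 4πR²·σT_eq⁴, so T_eq⁴ = S(1−A)/(4σ).
T_eq = [1.55×10⁴ × 0.59 / (4 × 5.67×10⁻⁸)]^(1/4) = (4.02×10¹⁰)^(1/4) = 448 K.

T_eq ≈ 448 K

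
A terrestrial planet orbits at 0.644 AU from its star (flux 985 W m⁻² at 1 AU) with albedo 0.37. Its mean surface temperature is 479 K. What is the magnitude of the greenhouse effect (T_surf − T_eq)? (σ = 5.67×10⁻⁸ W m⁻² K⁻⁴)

S = 985/0.644² = 2375 W m⁻².
T_eq = [S(1−A)/(4σ)]^(1/4) = [2375×0.63/(4×5.67×10⁻⁸)]^(1/4) = 285.0 K.
ΔT = T_surf − T_eq = 479 − 285.0.

ΔT ≈ 194.0 K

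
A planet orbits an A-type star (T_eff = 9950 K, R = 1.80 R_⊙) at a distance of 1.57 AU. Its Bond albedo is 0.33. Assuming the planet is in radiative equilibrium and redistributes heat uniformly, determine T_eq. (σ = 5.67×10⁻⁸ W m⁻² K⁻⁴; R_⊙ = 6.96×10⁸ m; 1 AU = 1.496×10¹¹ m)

R_⋆ = 1.80 × 6.96×10⁸ = 1.25×10⁹ m.
d = 1.57 AU = 2.35×10¹¹ m.
L = 4πR_⋆²σT_⋆⁴ = 4π(1.25×10⁹)² × 5.67×10⁻⁸ × (9950)⁴ = 1.10×10²⁸ W.
S = L/(4πd²) = 1.58×10⁴ W m⁻².
Energy balance: absorbed = emitted ⇒ πR²·S(1−A) = 4πR²·σT_eq⁴, so T_eq⁴ = S(1−A)/(4σ).
T_eq = [1.58×10⁴ × 0.67 / (4 × 5.67×10⁻⁸)]^(1/4) = (4.67×10¹⁰)^(1/4) = 465 K.

T_eq ≈ 465 K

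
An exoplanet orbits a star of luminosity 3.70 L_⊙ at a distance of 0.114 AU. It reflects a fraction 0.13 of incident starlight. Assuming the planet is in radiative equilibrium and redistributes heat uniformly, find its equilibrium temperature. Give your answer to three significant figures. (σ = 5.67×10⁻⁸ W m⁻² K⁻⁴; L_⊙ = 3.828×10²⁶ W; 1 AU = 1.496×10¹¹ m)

T_eq ≈ 1100 K

d = 0.114 AU = 1.71×10¹⁰ m.
L = 3.70 × 3.828×10²⁶ = 1.42×10²⁷ W.
Flux: S = L/(4πd²) = 1.42×10²⁷/(4π×(1.71×10¹⁰)²) = 3.88×10⁵ W m⁻².
Energy balance: absorbed = emitted ⇒ πR²·S(1−A) = 4πR²·σT_eq⁴, so T_eq⁴ = S(1−A)/(4σ).
T_eq = [3.88×10⁵ × 0.87 / (4 × 5.67×10⁻⁸)]^(1/4) = (1.49×10¹²)^(1/4) = 1100 K.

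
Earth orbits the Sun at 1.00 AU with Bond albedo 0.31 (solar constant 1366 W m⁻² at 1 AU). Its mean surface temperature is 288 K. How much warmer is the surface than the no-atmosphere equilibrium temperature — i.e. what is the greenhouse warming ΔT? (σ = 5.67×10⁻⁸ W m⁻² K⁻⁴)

S = 1366/1.00² = 1366 W m⁻².
T_eq = [S(1−A)/(4σ)]^(1/4) = [1366×0.69/(4×5.67×10⁻⁸)]^(1/4) = 253.9 K.
ΔT = T_surf − T_eq = 288 − 253.9.

ΔT ≈ 34.1 K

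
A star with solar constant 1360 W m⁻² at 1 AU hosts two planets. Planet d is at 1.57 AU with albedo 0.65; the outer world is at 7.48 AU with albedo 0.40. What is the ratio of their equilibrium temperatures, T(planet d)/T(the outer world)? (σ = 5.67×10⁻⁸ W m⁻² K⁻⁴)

T₁/T₂ ≈ 1.908

T_eq = [S₀(1−A)/(4σd²)]^(1/4), so T ∝ (1−A)^(1/4) / √d.
T₁ = [1360×0.35/(4×5.67×10⁻⁸×1.57²)]^(1/4) = 170.82 K.
T₂ = [1360×0.60/(4×5.67×10⁻⁸×7.48²)]^(1/4) = 89.55 K.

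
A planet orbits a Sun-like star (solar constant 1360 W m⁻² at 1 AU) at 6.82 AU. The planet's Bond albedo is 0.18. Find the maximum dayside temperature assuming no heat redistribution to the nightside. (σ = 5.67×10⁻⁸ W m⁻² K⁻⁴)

T_ss ≈ 143 K

Flux at 6.82 AU: S = 1360/6.82² = 29.2 W m⁻².
With no redistribution each surface element balances locally: S(1−A) = σT⁴.
T = [29.2 × 0.82 / 5.67×10⁻⁸]^(1/4) = (4.23×10⁸)^(1/4) = 143 K.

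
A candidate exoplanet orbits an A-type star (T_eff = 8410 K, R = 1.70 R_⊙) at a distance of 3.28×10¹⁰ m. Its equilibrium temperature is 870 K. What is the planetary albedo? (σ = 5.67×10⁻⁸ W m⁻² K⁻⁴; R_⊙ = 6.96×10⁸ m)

R_⋆ = 1.70 × 6.96×10⁸ = 1.18×10⁹ m.
L = 4πR_⋆²σT_⋆⁴ = 4π(1.18×10⁹)² × 5.67×10⁻⁸ × (8410)⁴ = 4.99×10²⁷ W.
S = L/(4πd²) = 3.69×10⁵ W m⁻².
From T_eq⁴ = S(1−A)/(4σ): 1−A = 4σT_eq⁴/S.
1−A = 4 × 5.67×10⁻⁸ × (870)⁴ / 3.69×10⁵ = 0.352.

A ≈ 0.65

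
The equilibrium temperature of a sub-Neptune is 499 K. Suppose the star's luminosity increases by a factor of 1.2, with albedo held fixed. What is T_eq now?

T_eq ∝ L^(1/4) · d^(−1/2).
T′ = 499 × 1.2^(1/4) = 522 K.

T_eq ≈ 522 K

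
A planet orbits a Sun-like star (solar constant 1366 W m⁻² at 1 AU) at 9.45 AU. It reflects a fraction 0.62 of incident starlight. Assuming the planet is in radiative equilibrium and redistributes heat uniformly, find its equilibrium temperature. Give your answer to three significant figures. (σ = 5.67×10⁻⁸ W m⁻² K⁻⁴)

Flux at 9.45 AU: S = 1366/9.45² = 15.3 W m⁻².
Energy balance: absorbed = emitted ⇒ πR²·S(1−A) = 4πR²·σT_eq⁴, so T_eq⁴ = S(1−A)/(4σ).
T_eq = [15.3 × 0.38 / (4 × 5.67×10⁻⁸)]^(1/4) = (2.56×10⁷)^(1/4) = 71.2 K.

T_eq ≈ 71.2 K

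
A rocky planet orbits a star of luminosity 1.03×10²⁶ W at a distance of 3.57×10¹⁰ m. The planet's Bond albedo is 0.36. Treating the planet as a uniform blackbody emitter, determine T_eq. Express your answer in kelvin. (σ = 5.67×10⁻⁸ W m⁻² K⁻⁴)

Flux: S = L/(4πd²) = 1.03×10²⁶/(4π×(3.57×10¹⁰)²) = 6430 W m⁻².
Energy balance: absorbed = emitted ⇒ πR²·S(1−A) = 4πR²·σT_eq⁴, so T_eq⁴ = S(1−A)/(4σ).
T_eq = [6430 × 0.64 / (4 × 5.67×10⁻⁸)]^(1/4) = (1.81×10¹⁰)^(1/4) = 367 K.

T_eq ≈ 367 K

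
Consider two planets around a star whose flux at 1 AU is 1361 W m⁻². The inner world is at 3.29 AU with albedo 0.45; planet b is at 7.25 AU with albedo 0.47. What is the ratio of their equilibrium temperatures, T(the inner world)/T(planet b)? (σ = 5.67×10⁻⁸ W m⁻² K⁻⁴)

T_eq = [S₀(1−A)/(4σd²)]^(1/4), so T ∝ (1−A)^(1/4) / √d.
T₁ = [1361×0.55/(4×5.67×10⁻⁸×3.29²)]^(1/4) = 132.14 K.
T₂ = [1361×0.53/(4×5.67×10⁻⁸×7.25²)]^(1/4) = 88.20 K.

T₁/T₂ ≈ 1.498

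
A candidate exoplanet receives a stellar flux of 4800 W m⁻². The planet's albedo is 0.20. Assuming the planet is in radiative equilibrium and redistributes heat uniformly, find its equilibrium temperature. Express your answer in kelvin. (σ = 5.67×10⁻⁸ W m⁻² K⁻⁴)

Energy balance: absorbed = emitted ⇒ πR²·S(1−A) = 4πR²·σT_eq⁴, so T_eq⁴ = S(1−A)/(4σ).
T_eq = [4800 × 0.80 / (4 × 5.67×10⁻⁸)]^(1/4) = (1.69×10¹⁰)^(1/4) = 361 K.

T_eq ≈ 361 K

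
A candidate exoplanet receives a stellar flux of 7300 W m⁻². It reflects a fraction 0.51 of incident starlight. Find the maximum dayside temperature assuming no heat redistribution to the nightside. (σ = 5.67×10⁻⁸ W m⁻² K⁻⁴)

With no redistribution each surface element balances locally: S(1−A) = σT⁴.
T = [7300 × 0.49 / 5.67×10⁻⁸]^(1/4) = (6.31×10¹⁰)^(1/4) = 501 K.

T_ss ≈ 501 K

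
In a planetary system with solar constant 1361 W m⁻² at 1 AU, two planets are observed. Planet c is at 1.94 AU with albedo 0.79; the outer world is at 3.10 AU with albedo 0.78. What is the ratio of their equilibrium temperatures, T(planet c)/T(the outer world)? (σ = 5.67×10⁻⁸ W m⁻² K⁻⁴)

T_eq = [S₀(1−A)/(4σd²)]^(1/4), so T ∝ (1−A)^(1/4) / √d.
T₁ = [1361×0.21/(4×5.67×10⁻⁸×1.94²)]^(1/4) = 135.27 K.
T₂ = [1361×0.22/(4×5.67×10⁻⁸×3.10²)]^(1/4) = 108.26 K.

T₁/T₂ ≈ 1.249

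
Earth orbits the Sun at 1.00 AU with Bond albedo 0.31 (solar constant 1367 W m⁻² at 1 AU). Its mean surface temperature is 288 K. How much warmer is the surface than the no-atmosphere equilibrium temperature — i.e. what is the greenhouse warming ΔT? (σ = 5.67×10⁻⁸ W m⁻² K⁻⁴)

ΔT ≈ 34.1 K

S = 1367/1.00² = 1367 W m⁻².
T_eq = [S(1−A)/(4σ)]^(1/4) = [1367×0.69/(4×5.67×10⁻⁸)]^(1/4) = 253.9 K.
ΔT = T_surf − T_eq = 288 − 253.9.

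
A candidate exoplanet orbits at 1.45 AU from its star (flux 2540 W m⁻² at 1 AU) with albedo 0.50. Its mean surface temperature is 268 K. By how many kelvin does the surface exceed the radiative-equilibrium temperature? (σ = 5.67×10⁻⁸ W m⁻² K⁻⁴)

ΔT ≈ 40.8 K

S = 2540/1.45² = 1208 W m⁻².
T_eq = [S(1−A)/(4σ)]^(1/4) = [1208×0.50/(4×5.67×10⁻⁸)]^(1/4) = 227.2 K.
ΔT = T_surf − T_eq = 268 − 227.2.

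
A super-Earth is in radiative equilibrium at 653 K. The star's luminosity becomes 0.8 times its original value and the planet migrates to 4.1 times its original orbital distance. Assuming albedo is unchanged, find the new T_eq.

T_eq ≈ 305 K

T_eq ∝ L^(1/4) · d^(−1/2).
T′ = 653 × 0.8^(1/4) / 4.1^(1/2) = 305 K.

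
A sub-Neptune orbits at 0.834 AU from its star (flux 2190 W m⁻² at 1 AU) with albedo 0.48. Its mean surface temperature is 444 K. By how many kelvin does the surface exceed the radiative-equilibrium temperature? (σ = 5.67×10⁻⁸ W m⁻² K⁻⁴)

S = 2190/0.834² = 3149 W m⁻².
T_eq = [S(1−A)/(4σ)]^(1/4) = [3149×0.52/(4×5.67×10⁻⁸)]^(1/4) = 291.5 K.
ΔT = T_surf − T_eq = 444 − 291.5.

ΔT ≈ 152.5 K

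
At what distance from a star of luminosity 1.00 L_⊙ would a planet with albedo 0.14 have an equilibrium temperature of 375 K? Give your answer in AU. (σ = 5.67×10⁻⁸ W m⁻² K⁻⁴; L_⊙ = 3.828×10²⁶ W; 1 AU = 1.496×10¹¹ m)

d ≈ 0.511 AU

L = 1.00 × 3.828×10²⁶ = 3.83×10²⁶ W.
From T_eq⁴ = L(1−A)/(16πσd²): d = √[L(1−A)/(16πσT_eq⁴)].
d = √[3.83×10²⁶ × 0.86 / (16π × 5.67×10⁻⁸ × (375)⁴)] = 7.64×10¹⁰ m = 0.511 AU.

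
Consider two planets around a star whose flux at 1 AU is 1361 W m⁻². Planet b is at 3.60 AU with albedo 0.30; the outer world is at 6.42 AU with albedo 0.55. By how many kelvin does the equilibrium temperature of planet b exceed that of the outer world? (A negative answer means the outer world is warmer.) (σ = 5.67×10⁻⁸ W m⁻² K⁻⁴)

T_eq = [S₀(1−A)/(4σd²)]^(1/4), so T ∝ (1−A)^(1/4) / √d.
T₁ = [1361×0.70/(4×5.67×10⁻⁸×3.60²)]^(1/4) = 134.18 K.
T₂ = [1361×0.45/(4×5.67×10⁻⁸×6.42²)]^(1/4) = 89.97 K.

ΔT ≈ 44.2 K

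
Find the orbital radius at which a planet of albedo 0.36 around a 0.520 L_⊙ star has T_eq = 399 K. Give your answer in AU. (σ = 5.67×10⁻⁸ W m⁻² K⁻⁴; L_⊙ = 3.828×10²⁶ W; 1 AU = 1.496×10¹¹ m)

d ≈ 0.281 AU

L = 0.520 × 3.828×10²⁶ = 1.99×10²⁶ W.
From T_eq⁴ = L(1−A)/(16πσd²): d = √[L(1−A)/(16πσT_eq⁴)].
d = √[1.99×10²⁶ × 0.64 / (16π × 5.67×10⁻⁸ × (399)⁴)] = 4.20×10¹⁰ m = 0.281 AU.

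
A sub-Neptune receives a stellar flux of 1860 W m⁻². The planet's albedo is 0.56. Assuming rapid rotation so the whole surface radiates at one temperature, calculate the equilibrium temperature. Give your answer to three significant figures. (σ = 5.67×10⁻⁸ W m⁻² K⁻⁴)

Energy balance: absorbed = emitted ⇒ πR²·S(1−A) = 4πR²·σT_eq⁴, so T_eq⁴ = S(1−A)/(4σ).
T_eq = [1860 × 0.44 / (4 × 5.67×10⁻⁸)]^(1/4) = (3.61×10⁹)^(1/4) = 245 K.

T_eq ≈ 245 K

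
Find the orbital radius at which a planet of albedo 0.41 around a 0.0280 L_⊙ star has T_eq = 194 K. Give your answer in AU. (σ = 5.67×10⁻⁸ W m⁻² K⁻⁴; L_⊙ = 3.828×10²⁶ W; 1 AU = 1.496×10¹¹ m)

L = 0.0280 × 3.828×10²⁶ = 1.07×10²⁵ W.
From T_eq⁴ = L(1−A)/(16πσd²): d = √[L(1−A)/(16πσT_eq⁴)].
d = √[1.07×10²⁵ × 0.59 / (16π × 5.67×10⁻⁸ × (194)⁴)] = 3.96×10¹⁰ m = 0.265 AU.

d ≈ 0.265 AU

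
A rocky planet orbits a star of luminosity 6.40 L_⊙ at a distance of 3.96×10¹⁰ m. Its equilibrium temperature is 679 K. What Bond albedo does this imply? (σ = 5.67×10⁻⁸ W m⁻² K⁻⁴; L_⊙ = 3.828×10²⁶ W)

A ≈ 0.61

L = 6.40 × 3.828×10²⁶ = 2.45×10²⁷ W.
Flux: S = L/(4πd²) = 2.45×10²⁷/(4π×(3.96×10¹⁰)²) = 1.24×10⁵ W m⁻².
From T_eq⁴ = S(1−A)/(4σ): 1−A = 4σT_eq⁴/S.
1−A = 4 × 5.67×10⁻⁸ × (679)⁴ / 1.24×10⁵ = 0.388.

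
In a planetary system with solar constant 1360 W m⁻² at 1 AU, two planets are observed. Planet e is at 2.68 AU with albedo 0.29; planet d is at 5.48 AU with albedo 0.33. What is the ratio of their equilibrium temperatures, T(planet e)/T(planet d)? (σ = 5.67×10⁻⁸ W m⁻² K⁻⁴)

T_eq = [S₀(1−A)/(4σd²)]^(1/4), so T ∝ (1−A)^(1/4) / √d.
T₁ = [1360×0.71/(4×5.67×10⁻⁸×2.68²)]^(1/4) = 156.03 K.
T₂ = [1360×0.67/(4×5.67×10⁻⁸×5.48²)]^(1/4) = 107.55 K.

T₁/T₂ ≈ 1.451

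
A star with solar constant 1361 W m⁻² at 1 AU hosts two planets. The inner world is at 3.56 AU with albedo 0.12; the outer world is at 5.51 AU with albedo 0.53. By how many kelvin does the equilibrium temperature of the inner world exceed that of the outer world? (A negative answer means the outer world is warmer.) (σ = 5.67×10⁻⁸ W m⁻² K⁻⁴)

T_eq = [S₀(1−A)/(4σd²)]^(1/4), so T ∝ (1−A)^(1/4) / √d.
T₁ = [1361×0.88/(4×5.67×10⁻⁸×3.56²)]^(1/4) = 142.87 K.
T₂ = [1361×0.47/(4×5.67×10⁻⁸×5.51²)]^(1/4) = 98.18 K.

ΔT ≈ 44.7 K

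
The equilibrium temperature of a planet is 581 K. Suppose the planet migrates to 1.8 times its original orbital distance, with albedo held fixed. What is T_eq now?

T_eq ∝ L^(1/4) · d^(−1/2).
T′ = 581 / 1.8^(1/2) = 433 K.

T_eq ≈ 433 K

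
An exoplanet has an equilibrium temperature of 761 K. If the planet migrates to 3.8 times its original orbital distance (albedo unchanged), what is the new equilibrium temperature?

T_eq ≈ 390 K

T_eq ∝ L^(1/4) · d^(−1/2).
T′ = 761 / 3.8^(1/2) = 390 K.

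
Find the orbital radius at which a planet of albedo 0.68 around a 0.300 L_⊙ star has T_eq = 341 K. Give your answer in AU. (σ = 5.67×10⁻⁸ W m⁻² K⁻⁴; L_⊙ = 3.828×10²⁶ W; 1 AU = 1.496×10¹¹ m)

d ≈ 0.206 AU

L = 0.300 × 3.828×10²⁶ = 1.15×10²⁶ W.
From T_eq⁴ = L(1−A)/(16πσd²): d = √[L(1−A)/(16πσT_eq⁴)].
d = √[1.15×10²⁶ × 0.32 / (16π × 5.67×10⁻⁸ × (341)⁴)] = 3.09×10¹⁰ m = 0.206 AU.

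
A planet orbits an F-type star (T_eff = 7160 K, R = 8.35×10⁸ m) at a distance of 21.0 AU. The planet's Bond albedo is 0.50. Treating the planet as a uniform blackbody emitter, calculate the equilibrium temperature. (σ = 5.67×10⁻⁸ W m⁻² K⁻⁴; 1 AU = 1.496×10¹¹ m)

T_eq ≈ 69.4 K

d = 21.0 AU = 3.14×10¹² m.
L = 4πR_⋆²σT_⋆⁴ = 4π(8.35×10⁸)² × 5.67×10⁻⁸ × (7160)⁴ = 1.31×10²⁷ W.
S = L/(4πd²) = 10.5 W m⁻².
Energy balance: absorbed = emitted ⇒ πR²·S(1−A) = 4πR²·σT_eq⁴, so T_eq⁴ = S(1−A)/(4σ).
T_eq = [10.5 × 0.50 / (4 × 5.67×10⁻⁸)]^(1/4) = (2.32×10⁷)^(1/4) = 69.4 K.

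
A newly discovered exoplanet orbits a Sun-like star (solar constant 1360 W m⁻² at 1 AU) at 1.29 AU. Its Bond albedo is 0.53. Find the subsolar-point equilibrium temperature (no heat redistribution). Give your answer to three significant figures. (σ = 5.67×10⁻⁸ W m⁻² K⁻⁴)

Flux at 1.29 AU: S = 1360/1.29² = 817 W m⁻².
At the subsolar point the surface absorbs S(1−A) and emits σT⁴ per unit area — no factor of 4, since only the local patch is in balance.
T = [817 × 0.47 / 5.67×10⁻⁸]^(1/4) = (6.77×10⁹)^(1/4) = 287 K.

T_ss ≈ 287 K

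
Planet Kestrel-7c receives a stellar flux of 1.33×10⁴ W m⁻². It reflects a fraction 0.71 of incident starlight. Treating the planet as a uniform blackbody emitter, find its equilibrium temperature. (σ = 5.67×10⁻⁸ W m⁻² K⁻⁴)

Energy balance: absorbed = emitted ⇒ πR²·S(1−A) = 4πR²·σT_eq⁴, so T_eq⁴ = S(1−A)/(4σ).
T_eq = [1.33×10⁴ × 0.29 / (4 × 5.67×10⁻⁸)]^(1/4) = (1.70×10¹⁰)^(1/4) = 361 K.

T_eq ≈ 361 K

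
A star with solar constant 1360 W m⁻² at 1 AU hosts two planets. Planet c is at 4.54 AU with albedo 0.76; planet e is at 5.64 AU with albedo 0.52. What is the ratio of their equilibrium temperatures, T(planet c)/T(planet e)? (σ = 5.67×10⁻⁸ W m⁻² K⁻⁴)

T₁/T₂ ≈ 0.937

T_eq = [S₀(1−A)/(4σd²)]^(1/4), so T ∝ (1−A)^(1/4) / √d.
T₁ = [1360×0.24/(4×5.67×10⁻⁸×4.54²)]^(1/4) = 91.41 K.
T₂ = [1360×0.48/(4×5.67×10⁻⁸×5.64²)]^(1/4) = 97.53 K.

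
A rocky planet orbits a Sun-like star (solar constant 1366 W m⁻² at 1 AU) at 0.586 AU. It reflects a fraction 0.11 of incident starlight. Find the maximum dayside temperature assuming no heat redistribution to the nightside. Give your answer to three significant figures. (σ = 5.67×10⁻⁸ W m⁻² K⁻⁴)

Flux at 0.586 AU: S = 1366/0.586² = 3980 W m⁻².
With no redistribution each surface element balances locally: S(1−A) = σT⁴.
T = [3980 × 0.89 / 5.67×10⁻⁸]^(1/4) = (6.24×10¹⁰)^(1/4) = 500 K.

T_ss ≈ 500 K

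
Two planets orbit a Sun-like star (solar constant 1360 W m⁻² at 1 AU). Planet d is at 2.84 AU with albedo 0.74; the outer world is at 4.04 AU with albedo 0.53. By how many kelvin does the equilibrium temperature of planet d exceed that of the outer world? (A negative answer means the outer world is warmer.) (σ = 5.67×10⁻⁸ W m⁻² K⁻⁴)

T_eq = [S₀(1−A)/(4σd²)]^(1/4), so T ∝ (1−A)^(1/4) / √d.
T₁ = [1360×0.26/(4×5.67×10⁻⁸×2.84²)]^(1/4) = 117.91 K.
T₂ = [1360×0.47/(4×5.67×10⁻⁸×4.04²)]^(1/4) = 114.63 K.

ΔT ≈ 3.3 K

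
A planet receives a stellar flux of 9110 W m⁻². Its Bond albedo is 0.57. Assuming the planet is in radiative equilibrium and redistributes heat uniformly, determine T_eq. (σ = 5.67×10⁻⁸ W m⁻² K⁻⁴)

T_eq ≈ 363 K

Energy balance: absorbed = emitted ⇒ πR²·S(1−A) = 4πR²·σT_eq⁴, so T_eq⁴ = S(1−A)/(4σ).
T_eq = [9110 × 0.43 / (4 × 5.67×10⁻⁸)]^(1/4) = (1.73×10¹⁰)^(1/4) = 363 K.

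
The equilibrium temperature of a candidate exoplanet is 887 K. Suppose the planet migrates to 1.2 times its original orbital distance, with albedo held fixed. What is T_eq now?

T_eq ∝ L^(1/4) · d^(−1/2).
T′ = 887 / 1.2^(1/2) = 810 K.

T_eq ≈ 810 K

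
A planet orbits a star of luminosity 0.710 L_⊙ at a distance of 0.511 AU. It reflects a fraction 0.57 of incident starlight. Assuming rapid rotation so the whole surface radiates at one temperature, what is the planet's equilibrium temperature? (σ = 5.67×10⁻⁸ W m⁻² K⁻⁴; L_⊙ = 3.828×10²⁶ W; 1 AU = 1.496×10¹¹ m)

d = 0.511 AU = 7.64×10¹⁰ m.
L = 0.710 × 3.828×10²⁶ = 2.72×10²⁶ W.
Flux: S = L/(4πd²) = 2.72×10²⁶/(4π×(7.64×10¹⁰)²) = 3700 W m⁻².
Energy balance: absorbed = emitted ⇒ πR²·S(1−A) = 4πR²·σT_eq⁴, so T_eq⁴ = S(1−A)/(4σ).
T_eq = [3700 × 0.43 / (4 × 5.67×10⁻⁸)]^(1/4) = (7.02×10⁹)^(1/4) = 289 K.

T_eq ≈ 289 K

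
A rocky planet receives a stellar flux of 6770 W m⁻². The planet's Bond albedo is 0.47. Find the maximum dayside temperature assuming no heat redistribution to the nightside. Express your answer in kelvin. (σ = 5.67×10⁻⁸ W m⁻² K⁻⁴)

With no redistribution each surface element balances locally: S(1−A) = σT⁴.
T = [6770 × 0.53 / 5.67×10⁻⁸]^(1/4) = (6.33×10¹⁰)^(1/4) = 502 K.

T_ss ≈ 502 K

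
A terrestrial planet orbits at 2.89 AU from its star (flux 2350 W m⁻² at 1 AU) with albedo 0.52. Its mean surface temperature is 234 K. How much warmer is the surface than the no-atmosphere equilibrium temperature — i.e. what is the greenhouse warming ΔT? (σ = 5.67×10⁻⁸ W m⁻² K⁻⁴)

S = 2350/2.89² = 281.4 W m⁻².
T_eq = [S(1−A)/(4σ)]^(1/4) = [281.4×0.48/(4×5.67×10⁻⁸)]^(1/4) = 156.2 K.
ΔT = T_surf − T_eq = 234 − 156.2.

ΔT ≈ 77.8 K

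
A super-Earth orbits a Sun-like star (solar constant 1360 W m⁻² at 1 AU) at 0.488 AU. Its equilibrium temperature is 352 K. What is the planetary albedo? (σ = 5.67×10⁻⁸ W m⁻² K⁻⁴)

Flux at 0.488 AU: S = 1360/0.488² = 5710 W m⁻².
From T_eq⁴ = S(1−A)/(4σ): 1−A = 4σT_eq⁴/S.
1−A = 4 × 5.67×10⁻⁸ × (352)⁴ / 5710 = 0.610.

A ≈ 0.39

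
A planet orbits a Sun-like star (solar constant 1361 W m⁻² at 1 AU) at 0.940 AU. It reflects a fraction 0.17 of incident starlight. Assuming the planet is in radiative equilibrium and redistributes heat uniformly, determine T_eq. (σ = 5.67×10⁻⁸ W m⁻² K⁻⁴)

Flux at 0.940 AU: S = 1361/0.940² = 1540 W m⁻².
Energy balance: absorbed = emitted ⇒ πR²·S(1−A) = 4πR²·σT_eq⁴, so T_eq⁴ = S(1−A)/(4σ).
T_eq = [1540 × 0.83 / (4 × 5.67×10⁻⁸)]^(1/4) = (5.64×10⁹)^(1/4) = 274 K.

T_eq ≈ 274 K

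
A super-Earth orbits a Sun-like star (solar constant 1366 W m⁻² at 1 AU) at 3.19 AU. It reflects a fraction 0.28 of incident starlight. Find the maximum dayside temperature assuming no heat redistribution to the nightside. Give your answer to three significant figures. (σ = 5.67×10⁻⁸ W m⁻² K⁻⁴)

T_ss ≈ 203 K

Flux at 3.19 AU: S = 1366/3.19² = 134 W m⁻².
With no redistribution each surface element balances locally: S(1−A) = σT⁴.
T = [134 × 0.72 / 5.67×10⁻⁸]^(1/4) = (1.70×10⁹)^(1/4) = 203 K.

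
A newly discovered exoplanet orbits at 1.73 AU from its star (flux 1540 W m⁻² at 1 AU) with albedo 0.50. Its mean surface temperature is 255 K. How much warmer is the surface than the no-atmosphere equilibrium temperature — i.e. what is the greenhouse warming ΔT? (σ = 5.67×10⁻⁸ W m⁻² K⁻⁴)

ΔT ≈ 71.5 K

S = 1540/1.73² = 514.6 W m⁻².
T_eq = [S(1−A)/(4σ)]^(1/4) = [514.6×0.50/(4×5.67×10⁻⁸)]^(1/4) = 183.5 K.
ΔT = T_surf − T_eq = 255 − 183.5.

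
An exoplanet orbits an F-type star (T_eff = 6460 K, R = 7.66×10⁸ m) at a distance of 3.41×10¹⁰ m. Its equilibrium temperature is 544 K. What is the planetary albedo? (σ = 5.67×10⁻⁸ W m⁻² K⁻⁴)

A ≈ 0.60

L = 4πR_⋆²σT_⋆⁴ = 4π(7.66×10⁸)² × 5.67×10⁻⁸ × (6460)⁴ = 7.28×10²⁶ W.
S = L/(4πd²) = 4.98×10⁴ W m⁻².
From T_eq⁴ = S(1−A)/(4σ): 1−A = 4σT_eq⁴/S.
1−A = 4 × 5.67×10⁻⁸ × (544)⁴ / 4.98×10⁴ = 0.399.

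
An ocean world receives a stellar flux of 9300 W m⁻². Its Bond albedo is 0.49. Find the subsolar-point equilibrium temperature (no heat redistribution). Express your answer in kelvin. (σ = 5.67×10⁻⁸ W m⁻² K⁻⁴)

At the subsolar point the surface absorbs S(1−A) and emits σT⁴ per unit area — no factor of 4, since only the local patch is in balance.
T = [9300 × 0.51 / 5.67×10⁻⁸]^(1/4) = (8.37×10¹⁰)^(1/4) = 538 K.

T_ss ≈ 538 K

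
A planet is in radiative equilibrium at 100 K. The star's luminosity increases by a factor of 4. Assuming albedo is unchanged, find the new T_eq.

T_eq ≈ 141 K

T_eq ∝ L^(1/4) · d^(−1/2).
T′ = 100 × 4^(1/4) = 141 K.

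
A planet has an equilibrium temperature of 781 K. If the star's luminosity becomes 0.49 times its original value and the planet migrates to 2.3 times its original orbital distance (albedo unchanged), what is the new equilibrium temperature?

T_eq ∝ L^(1/4) · d^(−1/2).
T′ = 781 × 0.49^(1/4) / 2.3^(1/2) = 431 K.

T_eq ≈ 431 K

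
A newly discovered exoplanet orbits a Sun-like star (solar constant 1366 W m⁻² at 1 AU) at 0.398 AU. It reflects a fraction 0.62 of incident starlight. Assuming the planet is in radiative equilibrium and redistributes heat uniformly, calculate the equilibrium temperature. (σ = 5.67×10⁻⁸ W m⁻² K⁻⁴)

T_eq ≈ 347 K

Flux at 0.398 AU: S = 1366/0.398² = 8620 W m⁻².
Energy balance: absorbed = emitted ⇒ πR²·S(1−A) = 4πR²·σT_eq⁴, so T_eq⁴ = S(1−A)/(4σ).
T_eq = [8620 × 0.38 / (4 × 5.67×10⁻⁸)]^(1/4) = (1.44×10¹⁰)^(1/4) = 347 K.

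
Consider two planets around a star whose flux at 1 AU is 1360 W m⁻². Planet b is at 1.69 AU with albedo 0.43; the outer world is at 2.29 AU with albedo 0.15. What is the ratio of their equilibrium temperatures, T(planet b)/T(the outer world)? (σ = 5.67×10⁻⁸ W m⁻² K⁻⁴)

T₁/T₂ ≈ 1.053

T_eq = [S₀(1−A)/(4σd²)]^(1/4), so T ∝ (1−A)^(1/4) / √d.
T₁ = [1360×0.57/(4×5.67×10⁻⁸×1.69²)]^(1/4) = 185.99 K.
T₂ = [1360×0.85/(4×5.67×10⁻⁸×2.29²)]^(1/4) = 176.57 K.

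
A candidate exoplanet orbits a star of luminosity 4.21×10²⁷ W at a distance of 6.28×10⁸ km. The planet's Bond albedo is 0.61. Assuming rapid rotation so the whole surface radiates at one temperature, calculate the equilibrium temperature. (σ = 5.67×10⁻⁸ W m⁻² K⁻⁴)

T_eq ≈ 195 K

d = 6.28×10⁸ km = 6.28×10¹¹ m.
Flux: S = L/(4πd²) = 4.21×10²⁷/(4π×(6.28×10¹¹)²) = 849 W m⁻².
Energy balance: absorbed = emitted ⇒ πR²·S(1−A) = 4πR²·σT_eq⁴, so T_eq⁴ = S(1−A)/(4σ).
T_eq = [849 × 0.39 / (4 × 5.67×10⁻⁸)]^(1/4) = (1.46×10⁹)^(1/4) = 195 K.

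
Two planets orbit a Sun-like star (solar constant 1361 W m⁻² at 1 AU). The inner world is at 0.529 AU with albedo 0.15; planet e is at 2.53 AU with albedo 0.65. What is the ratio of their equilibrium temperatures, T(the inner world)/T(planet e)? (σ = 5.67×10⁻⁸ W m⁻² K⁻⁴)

T_eq = [S₀(1−A)/(4σd²)]^(1/4), so T ∝ (1−A)^(1/4) / √d.
T₁ = [1361×0.85/(4×5.67×10⁻⁸×0.529²)]^(1/4) = 367.44 K.
T₂ = [1361×0.35/(4×5.67×10⁻⁸×2.53²)]^(1/4) = 134.59 K.

T₁/T₂ ≈ 2.730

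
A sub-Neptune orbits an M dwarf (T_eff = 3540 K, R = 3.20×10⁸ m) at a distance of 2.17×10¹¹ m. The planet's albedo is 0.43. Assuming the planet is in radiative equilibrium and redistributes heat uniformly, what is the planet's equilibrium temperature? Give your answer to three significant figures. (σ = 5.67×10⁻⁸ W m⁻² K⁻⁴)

T_eq ≈ 83.5 K

L = 4πR_⋆²σT_⋆⁴ = 4π(3.20×10⁸)² × 5.67×10⁻⁸ × (3540)⁴ = 1.15×10²⁵ W.
S = L/(4πd²) = 19.4 W m⁻².
Energy balance: absorbed = emitted ⇒ πR²·S(1−A) = 4πR²·σT_eq⁴, so T_eq⁴ = S(1−A)/(4σ).
T_eq = [19.4 × 0.57 / (4 × 5.67×10⁻⁸)]^(1/4) = (4.87×10⁷)^(1/4) = 83.5 K.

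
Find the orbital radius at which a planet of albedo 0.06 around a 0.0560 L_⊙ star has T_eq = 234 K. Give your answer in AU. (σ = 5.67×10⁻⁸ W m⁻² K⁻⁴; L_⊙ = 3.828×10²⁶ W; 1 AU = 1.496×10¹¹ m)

L = 0.0560 × 3.828×10²⁶ = 2.14×10²⁵ W.
From T_eq⁴ = L(1−A)/(16πσd²): d = √[L(1−A)/(16πσT_eq⁴)].
d = √[2.14×10²⁵ × 0.94 / (16π × 5.67×10⁻⁸ × (234)⁴)] = 4.86×10¹⁰ m = 0.325 AU.

d ≈ 0.325 AU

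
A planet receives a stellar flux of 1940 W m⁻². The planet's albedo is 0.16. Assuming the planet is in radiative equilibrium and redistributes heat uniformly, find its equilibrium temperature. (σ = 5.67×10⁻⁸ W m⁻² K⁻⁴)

Energy balance: absorbed = emitted ⇒ πR²·S(1−A) = 4πR²·σT_eq⁴, so T_eq⁴ = S(1−A)/(4σ).
T_eq = [1940 × 0.84 / (4 × 5.67×10⁻⁸)]^(1/4) = (7.19×10⁹)^(1/4) = 291 K.

T_eq ≈ 291 K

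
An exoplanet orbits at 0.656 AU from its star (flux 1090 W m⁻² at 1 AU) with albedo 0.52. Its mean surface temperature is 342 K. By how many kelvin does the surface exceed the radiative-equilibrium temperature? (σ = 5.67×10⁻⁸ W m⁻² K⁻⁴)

S = 1090/0.656² = 2533 W m⁻².
T_eq = [S(1−A)/(4σ)]^(1/4) = [2533×0.48/(4×5.67×10⁻⁸)]^(1/4) = 270.6 K.
ΔT = T_surf − T_eq = 342 − 270.6.

ΔT ≈ 71.4 K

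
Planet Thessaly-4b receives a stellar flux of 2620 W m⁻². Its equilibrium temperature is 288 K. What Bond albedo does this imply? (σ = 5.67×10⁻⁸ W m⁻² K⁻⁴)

A ≈ 0.40

From T_eq⁴ = S(1−A)/(4σ): 1−A = 4σT_eq⁴/S.
1−A = 4 × 5.67×10⁻⁸ × (288)⁴ / 2620 = 0.596.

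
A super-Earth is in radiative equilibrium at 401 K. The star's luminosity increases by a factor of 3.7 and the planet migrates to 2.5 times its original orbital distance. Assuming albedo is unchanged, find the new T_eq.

T_eq ≈ 352 K

T_eq ∝ L^(1/4) · d^(−1/2).
T′ = 401 × 3.7^(1/4) / 2.5^(1/2) = 352 K.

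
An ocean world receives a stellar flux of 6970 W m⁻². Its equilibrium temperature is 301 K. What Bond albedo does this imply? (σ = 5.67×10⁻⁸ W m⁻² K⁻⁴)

From T_eq⁴ = S(1−A)/(4σ): 1−A = 4σT_eq⁴/S.
1−A = 4 × 5.67×10⁻⁸ × (301)⁴ / 6970 = 0.267.

A ≈ 0.73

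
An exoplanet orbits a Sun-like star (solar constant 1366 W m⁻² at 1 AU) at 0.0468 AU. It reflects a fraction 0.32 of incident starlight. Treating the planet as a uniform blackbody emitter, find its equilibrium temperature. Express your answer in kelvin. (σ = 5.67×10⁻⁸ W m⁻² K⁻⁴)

T_eq ≈ 1170 K

Flux at 0.0468 AU: S = 1366/0.0468² = 6.24×10⁵ W m⁻².
Energy balance: absorbed = emitted ⇒ πR²·S(1−A) = 4πR²·σT_eq⁴, so T_eq⁴ = S(1−A)/(4σ).
T_eq = [6.24×10⁵ × 0.68 / (4 × 5.67×10⁻⁸)]^(1/4) = (1.87×10¹²)^(1/4) = 1170 K.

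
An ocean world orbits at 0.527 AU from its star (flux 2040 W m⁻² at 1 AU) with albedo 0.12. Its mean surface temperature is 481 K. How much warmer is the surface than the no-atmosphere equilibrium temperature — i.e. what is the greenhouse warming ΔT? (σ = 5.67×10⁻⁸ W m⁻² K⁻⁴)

ΔT ≈ 70.1 K

S = 2040/0.527² = 7345 W m⁻².
T_eq = [S(1−A)/(4σ)]^(1/4) = [7345×0.88/(4×5.67×10⁻⁸)]^(1/4) = 410.9 K.
ΔT = T_surf − T_eq = 481 − 410.9.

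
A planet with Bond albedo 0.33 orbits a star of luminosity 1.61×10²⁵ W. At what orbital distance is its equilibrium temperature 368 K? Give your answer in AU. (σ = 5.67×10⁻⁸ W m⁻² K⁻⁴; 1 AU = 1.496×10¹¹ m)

From T_eq⁴ = L(1−A)/(16πσd²): d = √[L(1−A)/(16πσT_eq⁴)].
d = √[1.61×10²⁵ × 0.67 / (16π × 5.67×10⁻⁸ × (368)⁴)] = 1.44×10¹⁰ m = 0.0960 AU.

d ≈ 0.0960 AU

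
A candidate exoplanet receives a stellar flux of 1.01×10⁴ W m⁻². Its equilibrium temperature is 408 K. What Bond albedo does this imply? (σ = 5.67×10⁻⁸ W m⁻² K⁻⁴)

A ≈ 0.38

From T_eq⁴ = S(1−A)/(4σ): 1−A = 4σT_eq⁴/S.
1−A = 4 × 5.67×10⁻⁸ × (408)⁴ / 1.01×10⁴ = 0.622.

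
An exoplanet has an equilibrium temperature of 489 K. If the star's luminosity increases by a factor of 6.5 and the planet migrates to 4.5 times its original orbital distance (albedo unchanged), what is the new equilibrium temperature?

T_eq ≈ 368 K

T_eq ∝ L^(1/4) · d^(−1/2).
T′ = 489 × 6.5^(1/4) / 4.5^(1/2) = 368 K.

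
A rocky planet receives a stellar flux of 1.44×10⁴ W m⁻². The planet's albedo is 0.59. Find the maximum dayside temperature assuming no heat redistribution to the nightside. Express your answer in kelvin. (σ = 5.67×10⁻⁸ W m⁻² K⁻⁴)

With no redistribution each surface element balances locally: S(1−A) = σT⁴.
T = [1.44×10⁴ × 0.41 / 5.67×10⁻⁸]^(1/4) = (1.04×10¹¹)^(1/4) = 568 K.

T_ss ≈ 568 K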